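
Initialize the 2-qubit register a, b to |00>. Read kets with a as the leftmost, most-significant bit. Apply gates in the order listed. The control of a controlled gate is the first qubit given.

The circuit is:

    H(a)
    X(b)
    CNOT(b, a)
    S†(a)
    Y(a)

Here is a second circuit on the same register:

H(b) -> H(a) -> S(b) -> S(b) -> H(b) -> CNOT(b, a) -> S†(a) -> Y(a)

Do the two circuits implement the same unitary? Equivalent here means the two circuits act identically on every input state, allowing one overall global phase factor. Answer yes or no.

Yes: on every input state the two circuits agree up to one overall phase factor.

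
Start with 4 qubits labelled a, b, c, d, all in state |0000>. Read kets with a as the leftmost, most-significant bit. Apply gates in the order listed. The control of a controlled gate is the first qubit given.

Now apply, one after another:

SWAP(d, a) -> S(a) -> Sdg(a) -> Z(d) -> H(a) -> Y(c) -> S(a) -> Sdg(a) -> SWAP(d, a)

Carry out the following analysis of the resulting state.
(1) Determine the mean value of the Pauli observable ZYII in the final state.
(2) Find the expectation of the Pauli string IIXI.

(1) In the final state, ZYII has expectation 0.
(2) The expectation value of IIXI is 0.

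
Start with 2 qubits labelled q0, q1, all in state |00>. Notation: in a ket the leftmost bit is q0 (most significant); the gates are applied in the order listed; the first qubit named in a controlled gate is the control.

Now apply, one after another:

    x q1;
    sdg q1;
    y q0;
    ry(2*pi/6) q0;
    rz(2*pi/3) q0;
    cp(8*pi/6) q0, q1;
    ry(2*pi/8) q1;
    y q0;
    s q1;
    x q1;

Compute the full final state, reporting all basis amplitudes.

After the circuit, the state carries amplitude -sqrt(3*sqrt(2) + 6)*exp(2*I*pi/3)/4 on |00>, sqrt(6 - 3*sqrt(2))*exp(I*pi/6)/4 on |01>, -sqrt(sqrt(2) + 2)*exp(2*I*pi/3)/4 on |10>, sqrt(2 - sqrt(2))*exp(I*pi/6)/4 on |11>.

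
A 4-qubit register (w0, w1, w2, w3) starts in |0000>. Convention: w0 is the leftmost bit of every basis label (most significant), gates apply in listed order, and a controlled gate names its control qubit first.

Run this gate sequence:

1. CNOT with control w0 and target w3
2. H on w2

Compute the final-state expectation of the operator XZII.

The expectation value of XZII is 0.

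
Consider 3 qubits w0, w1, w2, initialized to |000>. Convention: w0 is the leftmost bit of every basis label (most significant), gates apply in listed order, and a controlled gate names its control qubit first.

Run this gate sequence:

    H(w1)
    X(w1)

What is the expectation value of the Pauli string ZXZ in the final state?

The expectation value of ZXZ is 1.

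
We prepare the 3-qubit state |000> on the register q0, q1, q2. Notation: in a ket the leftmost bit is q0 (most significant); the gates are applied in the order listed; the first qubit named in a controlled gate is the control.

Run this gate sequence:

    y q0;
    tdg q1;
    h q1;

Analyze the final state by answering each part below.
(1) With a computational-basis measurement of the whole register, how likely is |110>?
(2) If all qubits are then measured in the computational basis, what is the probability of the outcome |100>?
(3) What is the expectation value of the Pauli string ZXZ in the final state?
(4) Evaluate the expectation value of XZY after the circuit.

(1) A full measurement returns |110> with probability 1/2.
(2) Outcome |100> occurs with probability 1/2.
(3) The observable ZXZ averages to -1.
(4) The expectation value of XZY is 0.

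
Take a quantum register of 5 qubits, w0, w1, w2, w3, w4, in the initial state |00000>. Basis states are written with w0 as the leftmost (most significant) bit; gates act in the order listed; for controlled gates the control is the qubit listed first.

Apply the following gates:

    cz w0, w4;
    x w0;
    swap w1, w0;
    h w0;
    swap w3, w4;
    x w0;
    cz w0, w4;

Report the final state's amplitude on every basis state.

After the circuit, the state carries amplitude sqrt(2)/2 on |01000>, sqrt(2)/2 on |11000>, and 0 on every other basis state.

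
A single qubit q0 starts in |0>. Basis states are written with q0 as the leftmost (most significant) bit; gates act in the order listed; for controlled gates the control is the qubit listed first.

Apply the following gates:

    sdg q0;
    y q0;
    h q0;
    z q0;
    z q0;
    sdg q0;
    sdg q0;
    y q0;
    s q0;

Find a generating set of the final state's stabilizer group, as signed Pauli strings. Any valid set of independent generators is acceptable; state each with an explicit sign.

One valid set of independent stabilizer generators is -Y (any independent generating set of the same group is equally correct).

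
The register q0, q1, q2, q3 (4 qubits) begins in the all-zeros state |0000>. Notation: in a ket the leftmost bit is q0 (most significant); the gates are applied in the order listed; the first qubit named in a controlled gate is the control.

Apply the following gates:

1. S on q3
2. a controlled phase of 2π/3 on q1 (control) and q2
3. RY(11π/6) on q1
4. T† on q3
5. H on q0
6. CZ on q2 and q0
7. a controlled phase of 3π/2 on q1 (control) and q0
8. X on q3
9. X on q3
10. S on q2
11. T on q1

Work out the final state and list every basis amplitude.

After the circuit, the state carries amplitude -sqrt(3)/4 - 1/4 on |0000>, (-1 + sqrt(3))*exp(I*pi/4)/4 on |0100>, -sqrt(3)/4 - 1/4 on |1000>, (1 - sqrt(3))*exp(3*I*pi/4)/4 on |1100>, and 0 on every other basis state. Key observation: steps 8-9 multiply out to the identity, so the circuit reduces to the remaining gates.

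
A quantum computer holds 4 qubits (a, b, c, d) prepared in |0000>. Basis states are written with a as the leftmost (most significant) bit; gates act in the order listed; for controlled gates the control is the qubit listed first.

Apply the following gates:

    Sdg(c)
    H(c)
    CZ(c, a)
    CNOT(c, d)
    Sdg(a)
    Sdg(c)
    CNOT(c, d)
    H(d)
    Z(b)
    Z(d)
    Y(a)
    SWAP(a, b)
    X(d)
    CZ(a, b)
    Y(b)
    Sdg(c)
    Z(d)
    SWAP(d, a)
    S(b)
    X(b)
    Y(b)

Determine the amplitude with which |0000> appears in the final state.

The amplitude on |0000> is I/2.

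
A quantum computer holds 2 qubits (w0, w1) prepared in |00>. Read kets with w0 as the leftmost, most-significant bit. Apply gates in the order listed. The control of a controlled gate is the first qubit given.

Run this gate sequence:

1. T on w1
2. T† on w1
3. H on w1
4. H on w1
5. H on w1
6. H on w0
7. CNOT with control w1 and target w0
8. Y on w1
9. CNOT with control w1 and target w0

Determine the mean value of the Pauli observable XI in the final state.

In the final state, XI has expectation 1.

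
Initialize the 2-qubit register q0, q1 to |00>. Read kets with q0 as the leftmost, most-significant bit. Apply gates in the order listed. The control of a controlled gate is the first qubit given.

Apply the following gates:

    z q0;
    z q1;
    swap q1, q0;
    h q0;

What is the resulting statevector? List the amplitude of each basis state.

After the circuit, the state carries amplitude sqrt(2)/2 on |00>, 0 on |01>, sqrt(2)/2 on |10>, 0 on |11>.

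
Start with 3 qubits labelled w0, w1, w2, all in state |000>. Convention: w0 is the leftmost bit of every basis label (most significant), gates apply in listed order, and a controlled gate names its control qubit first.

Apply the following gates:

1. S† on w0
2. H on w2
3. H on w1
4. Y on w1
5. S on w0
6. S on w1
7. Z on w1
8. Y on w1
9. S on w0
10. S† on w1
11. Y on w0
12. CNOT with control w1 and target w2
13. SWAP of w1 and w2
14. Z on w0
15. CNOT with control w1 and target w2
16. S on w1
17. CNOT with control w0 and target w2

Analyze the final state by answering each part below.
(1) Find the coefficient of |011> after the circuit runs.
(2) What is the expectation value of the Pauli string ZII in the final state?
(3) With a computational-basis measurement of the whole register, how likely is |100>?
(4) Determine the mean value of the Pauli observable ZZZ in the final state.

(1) |011> carries amplitude 0 in the final state.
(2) The expectation value of ZII is -1.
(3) A full measurement returns |100> with probability 1/4.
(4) In the final state, ZZZ has expectation 0.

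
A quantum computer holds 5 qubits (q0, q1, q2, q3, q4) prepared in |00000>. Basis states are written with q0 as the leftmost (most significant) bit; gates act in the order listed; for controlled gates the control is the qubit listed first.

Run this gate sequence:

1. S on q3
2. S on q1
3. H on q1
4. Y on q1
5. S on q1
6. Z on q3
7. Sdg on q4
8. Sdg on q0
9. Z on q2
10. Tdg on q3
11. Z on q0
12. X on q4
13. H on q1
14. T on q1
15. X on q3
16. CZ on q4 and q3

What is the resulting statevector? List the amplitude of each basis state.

The final amplitudes are 1/2 + I/2 on |00011>, -sqrt(2)/2 on |01011>, and 0 on every other basis state.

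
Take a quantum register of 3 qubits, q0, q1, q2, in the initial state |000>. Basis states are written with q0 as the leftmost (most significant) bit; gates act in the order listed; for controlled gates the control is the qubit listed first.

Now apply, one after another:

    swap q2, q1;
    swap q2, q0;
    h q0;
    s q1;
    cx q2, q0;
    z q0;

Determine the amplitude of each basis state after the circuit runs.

The resulting statevector has amplitude sqrt(2)/2 on |000>, -sqrt(2)/2 on |100>, and 0 on every other basis state.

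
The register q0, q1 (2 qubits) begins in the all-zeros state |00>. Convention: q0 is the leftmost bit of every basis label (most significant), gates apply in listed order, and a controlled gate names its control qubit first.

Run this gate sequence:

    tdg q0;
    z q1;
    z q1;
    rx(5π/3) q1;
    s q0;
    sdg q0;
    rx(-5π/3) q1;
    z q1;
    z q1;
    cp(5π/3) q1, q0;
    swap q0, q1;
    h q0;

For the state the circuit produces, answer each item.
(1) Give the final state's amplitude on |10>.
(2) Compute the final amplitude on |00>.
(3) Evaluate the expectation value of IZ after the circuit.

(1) The final state's coefficient on |10> equals sqrt(2)/2. Key observation: steps 2-9 multiply out to the identity, so the circuit reduces to the remaining gates.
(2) |00> carries amplitude sqrt(2)/2 in the final state.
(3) The observable IZ averages to 1.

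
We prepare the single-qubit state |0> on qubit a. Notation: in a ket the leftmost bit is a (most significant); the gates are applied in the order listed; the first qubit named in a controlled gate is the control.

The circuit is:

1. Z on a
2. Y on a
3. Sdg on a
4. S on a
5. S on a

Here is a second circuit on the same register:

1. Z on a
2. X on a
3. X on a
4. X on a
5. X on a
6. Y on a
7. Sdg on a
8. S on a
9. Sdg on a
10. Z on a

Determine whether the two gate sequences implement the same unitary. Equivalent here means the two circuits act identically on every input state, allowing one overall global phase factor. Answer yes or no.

Yes — the two circuits implement the same unitary up to a global phase.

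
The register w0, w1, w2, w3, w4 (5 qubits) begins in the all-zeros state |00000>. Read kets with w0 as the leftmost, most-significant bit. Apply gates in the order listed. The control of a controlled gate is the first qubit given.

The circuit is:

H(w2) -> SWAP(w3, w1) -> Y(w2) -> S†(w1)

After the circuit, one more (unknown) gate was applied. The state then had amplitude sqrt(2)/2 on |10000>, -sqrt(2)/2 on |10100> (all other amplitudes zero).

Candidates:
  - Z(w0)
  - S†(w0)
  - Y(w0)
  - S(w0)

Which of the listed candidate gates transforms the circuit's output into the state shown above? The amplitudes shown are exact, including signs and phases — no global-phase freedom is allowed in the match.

It was Y(w0) that produced the state shown.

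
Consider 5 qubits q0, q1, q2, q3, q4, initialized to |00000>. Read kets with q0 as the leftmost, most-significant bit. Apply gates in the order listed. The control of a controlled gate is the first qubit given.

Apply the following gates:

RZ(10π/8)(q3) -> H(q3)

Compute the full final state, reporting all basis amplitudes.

After the circuit, the state carries amplitude -sqrt(2)*exp(3*I*pi/8)/2 on |00000>, -sqrt(2)*exp(3*I*pi/8)/2 on |00010>, and 0 on every other basis state.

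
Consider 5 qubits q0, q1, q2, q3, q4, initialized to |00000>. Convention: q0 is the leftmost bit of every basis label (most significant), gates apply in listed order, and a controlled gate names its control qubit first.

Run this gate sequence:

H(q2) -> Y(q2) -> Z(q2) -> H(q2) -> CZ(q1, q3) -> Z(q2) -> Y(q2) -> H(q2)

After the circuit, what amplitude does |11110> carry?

The final state's coefficient on |11110> equals 0.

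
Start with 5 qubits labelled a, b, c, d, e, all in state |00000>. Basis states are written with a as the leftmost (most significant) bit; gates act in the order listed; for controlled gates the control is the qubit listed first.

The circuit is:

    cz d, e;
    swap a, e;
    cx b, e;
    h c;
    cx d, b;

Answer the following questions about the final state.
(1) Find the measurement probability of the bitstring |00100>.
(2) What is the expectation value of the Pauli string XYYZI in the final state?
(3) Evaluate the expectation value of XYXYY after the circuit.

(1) A full measurement returns |00100> with probability 1/2.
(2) The expectation value of XYYZI is 0.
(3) In the final state, XYXYY has expectation 0.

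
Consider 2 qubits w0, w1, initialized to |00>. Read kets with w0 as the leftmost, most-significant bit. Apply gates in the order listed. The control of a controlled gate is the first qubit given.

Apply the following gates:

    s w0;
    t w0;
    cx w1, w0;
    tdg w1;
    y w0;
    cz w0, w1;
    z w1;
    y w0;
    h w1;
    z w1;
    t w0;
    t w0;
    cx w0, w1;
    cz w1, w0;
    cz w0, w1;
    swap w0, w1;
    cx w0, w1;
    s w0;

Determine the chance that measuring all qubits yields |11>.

A full measurement returns |11> with probability 1/2.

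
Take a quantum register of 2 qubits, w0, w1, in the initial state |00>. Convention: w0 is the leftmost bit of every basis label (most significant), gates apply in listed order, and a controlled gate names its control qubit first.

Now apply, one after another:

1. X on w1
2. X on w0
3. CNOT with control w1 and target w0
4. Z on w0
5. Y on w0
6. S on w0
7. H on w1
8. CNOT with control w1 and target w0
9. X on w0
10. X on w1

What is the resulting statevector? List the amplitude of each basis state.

The final amplitudes are 0 on |00>, -sqrt(2)/2 on |01>, sqrt(2)/2 on |10>, 0 on |11>.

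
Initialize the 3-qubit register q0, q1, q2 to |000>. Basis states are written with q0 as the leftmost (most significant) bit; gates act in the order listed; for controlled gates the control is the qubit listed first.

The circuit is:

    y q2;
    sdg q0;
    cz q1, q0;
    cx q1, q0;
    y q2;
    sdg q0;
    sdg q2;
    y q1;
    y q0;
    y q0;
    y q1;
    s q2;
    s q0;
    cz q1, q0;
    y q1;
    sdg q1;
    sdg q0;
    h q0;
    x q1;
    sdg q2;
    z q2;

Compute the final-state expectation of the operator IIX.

The observable IIX averages to 0. Key observation: steps 6-13 multiply out to the identity, so the circuit reduces to the remaining gates.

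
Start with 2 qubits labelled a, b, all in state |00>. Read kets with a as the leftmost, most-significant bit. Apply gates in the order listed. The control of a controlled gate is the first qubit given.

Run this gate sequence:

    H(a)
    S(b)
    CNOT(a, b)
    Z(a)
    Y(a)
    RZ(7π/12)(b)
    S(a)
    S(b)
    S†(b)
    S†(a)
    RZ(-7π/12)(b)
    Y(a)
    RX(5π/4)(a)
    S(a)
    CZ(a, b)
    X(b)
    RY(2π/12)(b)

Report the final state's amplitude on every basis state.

After the circuit, the state carries amplitude -sqrt(2 - sqrt(2))/8 + sqrt(6 - 3*sqrt(2))/8 + I*sqrt(sqrt(2) + 2)/8 + I*sqrt(3*sqrt(2) + 6)/8 on |00>, -sqrt(6 - 3*sqrt(2))/8 - sqrt(2 - sqrt(2))/8 - I*sqrt(sqrt(2) + 2)/8 + I*sqrt(3*sqrt(2) + 6)/8 on |01>, -sqrt(3*sqrt(2) + 6)/8 + sqrt(sqrt(2) + 2)/8 - I*sqrt(6 - 3*sqrt(2))/8 - I*sqrt(2 - sqrt(2))/8 on |10>, sqrt(sqrt(2) + 2)/8 + sqrt(3*sqrt(2) + 6)/8 - I*sqrt(6 - 3*sqrt(2))/8 + I*sqrt(2 - sqrt(2))/8 on |11>.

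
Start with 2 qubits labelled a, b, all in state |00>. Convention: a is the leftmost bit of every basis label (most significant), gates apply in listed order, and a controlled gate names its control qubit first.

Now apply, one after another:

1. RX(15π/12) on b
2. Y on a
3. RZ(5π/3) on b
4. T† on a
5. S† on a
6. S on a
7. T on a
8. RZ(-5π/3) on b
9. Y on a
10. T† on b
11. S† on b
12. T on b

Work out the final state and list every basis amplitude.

The final amplitudes are -sqrt(2 - sqrt(2))/2 on |00>, -sqrt(sqrt(2) + 2)/2 on |01>, 0 on |10>, 0 on |11>. Key observation: gates 2-9 undo each other exactly, leaving only the rest of the circuit to track.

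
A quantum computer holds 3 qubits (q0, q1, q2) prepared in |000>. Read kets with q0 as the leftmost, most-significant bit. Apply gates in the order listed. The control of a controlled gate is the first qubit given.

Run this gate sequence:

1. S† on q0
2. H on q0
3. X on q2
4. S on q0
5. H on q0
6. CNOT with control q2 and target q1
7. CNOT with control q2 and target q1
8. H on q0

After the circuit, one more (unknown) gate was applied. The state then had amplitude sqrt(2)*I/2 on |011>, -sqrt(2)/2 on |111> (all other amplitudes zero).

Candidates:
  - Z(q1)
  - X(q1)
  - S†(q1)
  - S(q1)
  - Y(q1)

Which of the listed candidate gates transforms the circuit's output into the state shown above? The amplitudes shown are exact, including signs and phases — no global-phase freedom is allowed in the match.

The unique candidate consistent with the amplitudes is Y(q1). Key observation: steps 5-8 multiply out to the identity, so the circuit reduces to the remaining gates.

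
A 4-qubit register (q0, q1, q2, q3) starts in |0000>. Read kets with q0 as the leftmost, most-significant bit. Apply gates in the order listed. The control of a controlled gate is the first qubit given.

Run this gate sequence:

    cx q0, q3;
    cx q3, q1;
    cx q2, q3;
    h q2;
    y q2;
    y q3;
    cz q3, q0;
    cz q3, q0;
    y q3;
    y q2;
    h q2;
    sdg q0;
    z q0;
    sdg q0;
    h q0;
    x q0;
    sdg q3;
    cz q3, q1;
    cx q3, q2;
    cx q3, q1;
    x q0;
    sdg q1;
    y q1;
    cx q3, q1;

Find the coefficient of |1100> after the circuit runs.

The amplitude on |1100> is sqrt(2)*I/2. Key observation: steps 4-11 multiply out to the identity, so the circuit reduces to the remaining gates.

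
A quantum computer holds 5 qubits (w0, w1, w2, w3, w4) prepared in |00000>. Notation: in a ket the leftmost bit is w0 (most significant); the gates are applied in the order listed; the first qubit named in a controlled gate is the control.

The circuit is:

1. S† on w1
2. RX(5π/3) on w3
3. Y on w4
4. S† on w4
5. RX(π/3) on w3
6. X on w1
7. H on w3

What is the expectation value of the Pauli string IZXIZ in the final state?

The observable IZXIZ averages to 0.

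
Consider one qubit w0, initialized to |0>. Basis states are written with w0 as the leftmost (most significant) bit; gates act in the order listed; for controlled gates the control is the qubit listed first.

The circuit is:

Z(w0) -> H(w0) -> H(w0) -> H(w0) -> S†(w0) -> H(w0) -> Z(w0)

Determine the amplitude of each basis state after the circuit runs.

After the circuit, the state carries amplitude 1/2 - I/2 on |0>, -1/2 - I/2 on |1>.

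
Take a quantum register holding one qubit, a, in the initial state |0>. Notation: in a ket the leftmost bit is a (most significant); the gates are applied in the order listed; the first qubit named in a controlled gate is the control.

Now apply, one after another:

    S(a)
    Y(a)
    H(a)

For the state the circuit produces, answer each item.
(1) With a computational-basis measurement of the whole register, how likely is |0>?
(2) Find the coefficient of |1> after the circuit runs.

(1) A full measurement returns |0> with probability 1/2.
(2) |1> carries amplitude -sqrt(2)*I/2 in the final state.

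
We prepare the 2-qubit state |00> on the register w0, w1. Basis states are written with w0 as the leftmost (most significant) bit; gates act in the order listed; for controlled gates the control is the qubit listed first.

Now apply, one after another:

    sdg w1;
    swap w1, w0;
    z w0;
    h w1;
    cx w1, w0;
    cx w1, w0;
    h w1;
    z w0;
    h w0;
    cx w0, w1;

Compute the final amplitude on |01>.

The final state's coefficient on |01> equals 0. Key observation: gates 3-8 undo each other exactly, leaving only the rest of the circuit to track.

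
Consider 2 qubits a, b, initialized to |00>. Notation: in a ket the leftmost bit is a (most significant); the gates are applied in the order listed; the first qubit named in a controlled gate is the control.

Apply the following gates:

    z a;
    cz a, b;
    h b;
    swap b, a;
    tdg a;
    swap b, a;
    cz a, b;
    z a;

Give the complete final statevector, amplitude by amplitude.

After the circuit, the state carries amplitude sqrt(2)/2 on |00>, -sqrt(2)*exp(3*I*pi/4)/2 on |01>, 0 on |10>, 0 on |11>.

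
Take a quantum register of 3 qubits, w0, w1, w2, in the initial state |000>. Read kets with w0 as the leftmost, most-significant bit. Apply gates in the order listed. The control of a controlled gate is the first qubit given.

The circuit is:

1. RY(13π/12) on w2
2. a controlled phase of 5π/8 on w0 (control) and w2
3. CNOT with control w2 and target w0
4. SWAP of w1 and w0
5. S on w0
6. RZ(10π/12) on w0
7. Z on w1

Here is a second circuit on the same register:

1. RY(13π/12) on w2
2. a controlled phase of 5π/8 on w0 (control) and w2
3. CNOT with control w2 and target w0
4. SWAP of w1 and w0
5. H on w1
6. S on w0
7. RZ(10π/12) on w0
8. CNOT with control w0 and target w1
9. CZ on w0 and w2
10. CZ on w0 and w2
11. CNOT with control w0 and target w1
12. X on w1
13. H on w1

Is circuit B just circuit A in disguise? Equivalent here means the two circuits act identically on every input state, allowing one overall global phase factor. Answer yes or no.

Yes, they are equivalent — the unitaries differ by at most a global phase.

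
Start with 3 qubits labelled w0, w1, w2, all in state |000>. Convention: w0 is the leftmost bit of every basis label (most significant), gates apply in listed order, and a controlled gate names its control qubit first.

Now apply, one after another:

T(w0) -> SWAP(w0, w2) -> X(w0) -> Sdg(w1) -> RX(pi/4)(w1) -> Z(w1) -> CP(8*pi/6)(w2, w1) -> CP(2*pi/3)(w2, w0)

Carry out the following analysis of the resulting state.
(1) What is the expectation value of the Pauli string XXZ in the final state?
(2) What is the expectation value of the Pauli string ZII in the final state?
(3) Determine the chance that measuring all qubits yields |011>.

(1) The expectation value of XXZ is 0.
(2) In the final state, ZII has expectation -1.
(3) Outcome |011> occurs with probability 0.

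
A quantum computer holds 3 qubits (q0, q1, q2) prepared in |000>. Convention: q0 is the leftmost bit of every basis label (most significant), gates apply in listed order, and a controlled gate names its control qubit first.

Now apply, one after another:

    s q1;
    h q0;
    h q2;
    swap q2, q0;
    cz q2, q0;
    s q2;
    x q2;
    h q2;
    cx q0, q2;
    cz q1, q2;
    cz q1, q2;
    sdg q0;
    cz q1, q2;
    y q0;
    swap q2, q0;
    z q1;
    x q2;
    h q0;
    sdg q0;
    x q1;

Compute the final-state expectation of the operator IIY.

In the final state, IIY has expectation -1.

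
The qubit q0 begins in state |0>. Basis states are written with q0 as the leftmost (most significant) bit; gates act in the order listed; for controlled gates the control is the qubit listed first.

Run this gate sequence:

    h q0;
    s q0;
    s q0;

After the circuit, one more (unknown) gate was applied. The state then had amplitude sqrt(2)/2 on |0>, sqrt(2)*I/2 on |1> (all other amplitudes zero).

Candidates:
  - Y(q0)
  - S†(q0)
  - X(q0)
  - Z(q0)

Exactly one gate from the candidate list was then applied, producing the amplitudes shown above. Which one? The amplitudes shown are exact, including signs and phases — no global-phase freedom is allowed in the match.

The unique candidate consistent with the amplitudes is S†(q0).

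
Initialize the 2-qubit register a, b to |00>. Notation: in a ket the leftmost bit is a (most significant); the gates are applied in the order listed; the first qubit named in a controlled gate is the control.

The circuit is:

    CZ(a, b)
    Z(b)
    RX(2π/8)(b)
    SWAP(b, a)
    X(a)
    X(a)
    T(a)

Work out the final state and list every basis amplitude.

The resulting statevector has amplitude sqrt(sqrt(2) + 2)/2 on |00>, 0 on |01>, -sqrt(2 - sqrt(2))*exp(3*I*pi/4)/2 on |10>, 0 on |11>. Key observation: gates 5-6 undo each other exactly, leaving only the rest of the circuit to track.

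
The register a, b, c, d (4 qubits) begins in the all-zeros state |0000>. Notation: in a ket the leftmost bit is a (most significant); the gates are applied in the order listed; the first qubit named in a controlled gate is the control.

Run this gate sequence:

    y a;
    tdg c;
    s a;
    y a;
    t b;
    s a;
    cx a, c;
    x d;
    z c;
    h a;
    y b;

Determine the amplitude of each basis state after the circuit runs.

The final amplitudes are -sqrt(2)/2 on |0101>, -sqrt(2)/2 on |1101>, and 0 on every other basis state.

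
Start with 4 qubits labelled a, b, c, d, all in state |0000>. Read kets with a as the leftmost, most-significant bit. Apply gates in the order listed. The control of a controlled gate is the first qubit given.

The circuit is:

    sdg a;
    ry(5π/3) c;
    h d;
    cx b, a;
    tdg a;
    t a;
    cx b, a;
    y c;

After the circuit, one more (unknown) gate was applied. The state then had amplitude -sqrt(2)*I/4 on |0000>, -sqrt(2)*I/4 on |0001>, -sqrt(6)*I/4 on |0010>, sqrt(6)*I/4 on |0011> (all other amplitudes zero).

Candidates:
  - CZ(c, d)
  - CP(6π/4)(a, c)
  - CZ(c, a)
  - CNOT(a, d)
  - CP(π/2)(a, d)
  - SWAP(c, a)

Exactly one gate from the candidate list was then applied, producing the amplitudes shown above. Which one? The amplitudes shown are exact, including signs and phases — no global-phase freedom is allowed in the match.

The unique candidate consistent with the amplitudes is CZ(c, d). Key observation: gates 4-7 undo each other exactly, leaving only the rest of the circuit to track.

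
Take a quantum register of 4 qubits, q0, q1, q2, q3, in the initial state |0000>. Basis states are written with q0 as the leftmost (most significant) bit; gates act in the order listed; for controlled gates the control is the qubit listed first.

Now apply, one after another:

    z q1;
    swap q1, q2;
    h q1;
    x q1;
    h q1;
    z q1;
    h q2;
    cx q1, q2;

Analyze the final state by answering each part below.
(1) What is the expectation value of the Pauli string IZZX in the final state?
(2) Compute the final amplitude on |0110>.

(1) The observable IZZX averages to 0.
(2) |0110> carries amplitude 0 in the final state.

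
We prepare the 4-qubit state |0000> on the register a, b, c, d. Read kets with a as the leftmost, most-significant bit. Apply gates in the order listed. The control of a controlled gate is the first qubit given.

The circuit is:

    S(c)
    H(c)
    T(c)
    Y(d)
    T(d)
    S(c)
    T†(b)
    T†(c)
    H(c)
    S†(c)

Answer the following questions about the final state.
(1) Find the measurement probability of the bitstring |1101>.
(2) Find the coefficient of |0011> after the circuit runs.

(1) The probability of measuring |1101> is 0.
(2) |0011> carries amplitude sqrt(2)/2 in the final state.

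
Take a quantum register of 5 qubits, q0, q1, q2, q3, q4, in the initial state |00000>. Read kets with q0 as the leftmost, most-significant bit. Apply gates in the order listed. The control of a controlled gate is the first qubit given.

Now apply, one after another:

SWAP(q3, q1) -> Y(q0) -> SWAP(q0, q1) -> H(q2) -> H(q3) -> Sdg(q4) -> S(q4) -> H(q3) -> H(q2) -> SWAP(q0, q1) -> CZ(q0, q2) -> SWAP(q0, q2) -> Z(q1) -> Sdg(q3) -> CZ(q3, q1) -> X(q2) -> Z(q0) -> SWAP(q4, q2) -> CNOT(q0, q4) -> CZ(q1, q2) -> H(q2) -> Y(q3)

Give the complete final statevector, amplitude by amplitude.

The resulting statevector has amplitude -sqrt(2)/2 on |00010>, -sqrt(2)/2 on |00110>, and 0 on every other basis state. Key observation: gates 3-10 undo each other exactly, leaving only the rest of the circuit to track.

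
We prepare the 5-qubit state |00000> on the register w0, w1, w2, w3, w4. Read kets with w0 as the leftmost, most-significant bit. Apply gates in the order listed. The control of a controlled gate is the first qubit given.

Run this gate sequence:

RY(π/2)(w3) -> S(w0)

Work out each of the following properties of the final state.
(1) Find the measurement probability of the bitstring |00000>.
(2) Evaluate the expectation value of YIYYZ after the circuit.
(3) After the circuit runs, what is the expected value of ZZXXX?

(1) A full measurement returns |00000> with probability 1/2.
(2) The observable YIYYZ averages to 0.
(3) The expectation value of ZZXXX is 0.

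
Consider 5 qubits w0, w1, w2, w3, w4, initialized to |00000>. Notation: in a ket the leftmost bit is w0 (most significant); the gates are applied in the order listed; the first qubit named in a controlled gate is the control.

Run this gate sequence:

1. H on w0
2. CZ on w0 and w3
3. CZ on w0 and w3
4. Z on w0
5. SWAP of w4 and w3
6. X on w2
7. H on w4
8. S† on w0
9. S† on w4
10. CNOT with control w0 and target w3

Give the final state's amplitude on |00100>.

The amplitude on |00100> is 1/2.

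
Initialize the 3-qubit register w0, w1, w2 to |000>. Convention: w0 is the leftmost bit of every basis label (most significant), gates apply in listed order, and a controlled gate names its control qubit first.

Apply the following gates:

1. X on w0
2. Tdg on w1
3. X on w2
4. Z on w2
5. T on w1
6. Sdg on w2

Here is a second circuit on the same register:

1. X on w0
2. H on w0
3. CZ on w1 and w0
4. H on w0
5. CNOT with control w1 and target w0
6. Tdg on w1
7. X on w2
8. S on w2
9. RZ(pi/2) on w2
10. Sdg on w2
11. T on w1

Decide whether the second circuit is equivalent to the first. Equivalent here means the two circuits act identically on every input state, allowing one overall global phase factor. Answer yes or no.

Yes, they are equivalent — the unitaries differ by at most a global phase.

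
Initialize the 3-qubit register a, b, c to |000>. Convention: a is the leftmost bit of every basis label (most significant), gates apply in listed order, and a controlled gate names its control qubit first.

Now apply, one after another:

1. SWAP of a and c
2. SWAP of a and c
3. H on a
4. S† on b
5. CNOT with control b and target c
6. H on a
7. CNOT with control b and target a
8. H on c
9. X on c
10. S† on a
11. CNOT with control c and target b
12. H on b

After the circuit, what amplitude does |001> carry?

The final state's coefficient on |001> equals 1/2.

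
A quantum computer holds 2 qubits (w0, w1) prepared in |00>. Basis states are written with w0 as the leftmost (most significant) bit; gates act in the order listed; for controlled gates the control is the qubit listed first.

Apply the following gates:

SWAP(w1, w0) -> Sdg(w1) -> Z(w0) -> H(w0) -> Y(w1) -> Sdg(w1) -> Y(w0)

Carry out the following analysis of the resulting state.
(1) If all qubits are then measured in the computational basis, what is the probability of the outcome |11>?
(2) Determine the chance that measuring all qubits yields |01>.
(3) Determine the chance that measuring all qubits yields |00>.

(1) Outcome |11> occurs with probability 1/2.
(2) The probability of measuring |01> is 1/2.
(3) Outcome |00> occurs with probability 0.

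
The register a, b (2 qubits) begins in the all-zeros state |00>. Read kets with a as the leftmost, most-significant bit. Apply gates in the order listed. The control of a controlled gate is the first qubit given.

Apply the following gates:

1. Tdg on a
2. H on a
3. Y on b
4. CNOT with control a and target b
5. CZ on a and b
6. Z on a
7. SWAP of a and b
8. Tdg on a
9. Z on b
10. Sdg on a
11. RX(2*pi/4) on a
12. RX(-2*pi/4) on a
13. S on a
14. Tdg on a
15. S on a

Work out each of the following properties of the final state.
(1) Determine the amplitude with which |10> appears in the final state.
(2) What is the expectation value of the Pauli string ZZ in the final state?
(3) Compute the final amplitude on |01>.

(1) The final state's coefficient on |10> equals sqrt(2)*I/2.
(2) The expectation value of ZZ is -1.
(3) The final state's coefficient on |01> equals sqrt(2)*I/2.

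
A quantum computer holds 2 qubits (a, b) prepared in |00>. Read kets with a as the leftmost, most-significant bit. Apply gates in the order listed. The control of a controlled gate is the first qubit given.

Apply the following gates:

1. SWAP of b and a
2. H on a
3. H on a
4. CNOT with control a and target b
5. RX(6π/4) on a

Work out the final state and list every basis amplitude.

The final amplitudes are -sqrt(2)/2 on |00>, 0 on |01>, -sqrt(2)*I/2 on |10>, 0 on |11>. Key observation: gates 2-3 undo each other exactly, leaving only the rest of the circuit to track.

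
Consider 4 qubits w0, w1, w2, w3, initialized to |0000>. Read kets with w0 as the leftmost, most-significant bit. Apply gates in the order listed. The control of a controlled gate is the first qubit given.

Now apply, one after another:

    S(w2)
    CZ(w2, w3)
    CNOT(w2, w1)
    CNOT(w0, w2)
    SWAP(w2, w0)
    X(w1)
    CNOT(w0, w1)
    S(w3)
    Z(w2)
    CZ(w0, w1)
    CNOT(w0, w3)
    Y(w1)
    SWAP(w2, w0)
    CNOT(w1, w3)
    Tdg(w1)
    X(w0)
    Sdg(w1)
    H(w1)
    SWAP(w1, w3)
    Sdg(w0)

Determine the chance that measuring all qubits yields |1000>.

Outcome |1000> occurs with probability 1/2.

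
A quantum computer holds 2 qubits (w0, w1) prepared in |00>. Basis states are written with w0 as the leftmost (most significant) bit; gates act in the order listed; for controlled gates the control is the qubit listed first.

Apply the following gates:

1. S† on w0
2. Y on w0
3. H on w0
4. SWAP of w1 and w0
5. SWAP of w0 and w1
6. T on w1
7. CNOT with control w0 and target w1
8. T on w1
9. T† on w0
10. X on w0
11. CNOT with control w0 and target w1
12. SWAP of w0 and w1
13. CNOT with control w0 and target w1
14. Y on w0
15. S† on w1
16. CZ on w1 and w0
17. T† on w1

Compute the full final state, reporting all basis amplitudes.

After the circuit, the state carries amplitude sqrt(2)/2 on |00>, sqrt(2)*exp(I*pi/4)/2 on |01>, 0 on |10>, 0 on |11>.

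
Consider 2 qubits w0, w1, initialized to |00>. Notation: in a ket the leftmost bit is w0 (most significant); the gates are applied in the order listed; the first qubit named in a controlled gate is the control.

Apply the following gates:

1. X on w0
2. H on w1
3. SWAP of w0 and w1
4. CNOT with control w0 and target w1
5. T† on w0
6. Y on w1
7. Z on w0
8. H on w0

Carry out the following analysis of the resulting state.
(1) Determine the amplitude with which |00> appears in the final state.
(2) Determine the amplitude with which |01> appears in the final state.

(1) |00> carries amplitude -I/2 in the final state.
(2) |01> carries amplitude -exp(I*pi/4)/2 in the final state.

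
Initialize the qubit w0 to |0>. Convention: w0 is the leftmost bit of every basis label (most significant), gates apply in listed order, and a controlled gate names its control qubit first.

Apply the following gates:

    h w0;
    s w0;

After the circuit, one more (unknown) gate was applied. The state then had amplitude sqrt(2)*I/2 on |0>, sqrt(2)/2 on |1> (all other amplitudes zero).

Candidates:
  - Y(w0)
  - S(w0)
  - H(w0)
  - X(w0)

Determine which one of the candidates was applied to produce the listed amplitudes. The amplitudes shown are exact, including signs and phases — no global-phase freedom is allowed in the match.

The unique candidate consistent with the amplitudes is X(w0).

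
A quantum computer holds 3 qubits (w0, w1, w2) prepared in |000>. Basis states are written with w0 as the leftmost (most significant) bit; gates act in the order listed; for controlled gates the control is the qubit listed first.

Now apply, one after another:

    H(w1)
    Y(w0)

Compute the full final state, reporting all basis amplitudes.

The final amplitudes are sqrt(2)*I/2 on |100>, sqrt(2)*I/2 on |110>, and 0 on every other basis state.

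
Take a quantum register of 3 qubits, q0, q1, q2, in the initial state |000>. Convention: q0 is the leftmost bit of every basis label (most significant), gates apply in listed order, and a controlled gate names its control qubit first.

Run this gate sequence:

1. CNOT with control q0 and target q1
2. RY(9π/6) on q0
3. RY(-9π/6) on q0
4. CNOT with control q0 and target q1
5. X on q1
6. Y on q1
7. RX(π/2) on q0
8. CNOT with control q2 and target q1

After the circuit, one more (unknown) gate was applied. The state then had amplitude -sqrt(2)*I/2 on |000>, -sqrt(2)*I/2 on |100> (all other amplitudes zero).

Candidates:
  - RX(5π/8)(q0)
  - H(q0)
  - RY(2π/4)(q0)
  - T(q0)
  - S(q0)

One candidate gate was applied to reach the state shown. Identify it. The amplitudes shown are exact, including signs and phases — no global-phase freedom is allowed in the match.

It was S(q0) that produced the state shown.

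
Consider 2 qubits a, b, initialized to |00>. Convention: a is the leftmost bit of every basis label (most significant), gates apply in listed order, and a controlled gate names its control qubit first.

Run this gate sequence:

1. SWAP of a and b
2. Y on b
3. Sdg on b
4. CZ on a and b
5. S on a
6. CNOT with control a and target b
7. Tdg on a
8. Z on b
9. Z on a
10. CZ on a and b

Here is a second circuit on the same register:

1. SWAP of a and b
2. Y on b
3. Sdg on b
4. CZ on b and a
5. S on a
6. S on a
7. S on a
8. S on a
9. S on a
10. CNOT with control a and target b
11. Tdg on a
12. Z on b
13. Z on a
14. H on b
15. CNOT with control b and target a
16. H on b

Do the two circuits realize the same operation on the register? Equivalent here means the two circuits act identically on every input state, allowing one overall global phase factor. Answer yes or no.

No, they are not equivalent — no single phase factor reconciles the two unitaries.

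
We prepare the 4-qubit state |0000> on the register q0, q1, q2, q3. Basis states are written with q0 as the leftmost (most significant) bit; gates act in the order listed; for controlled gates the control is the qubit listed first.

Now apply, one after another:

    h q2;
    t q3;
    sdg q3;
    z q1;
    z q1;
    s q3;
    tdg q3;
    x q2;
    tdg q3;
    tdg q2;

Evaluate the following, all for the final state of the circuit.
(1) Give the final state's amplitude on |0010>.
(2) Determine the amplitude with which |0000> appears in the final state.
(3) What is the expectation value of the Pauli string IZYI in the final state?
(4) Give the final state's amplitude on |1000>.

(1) |0010> carries amplitude -sqrt(2)*exp(3*I*pi/4)/2 in the final state. Key observation: gates 2-7 undo each other exactly, leaving only the rest of the circuit to track.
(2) The amplitude on |0000> is sqrt(2)/2.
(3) In the final state, IZYI has expectation -sqrt(2)/2.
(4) The final state's coefficient on |1000> equals 0.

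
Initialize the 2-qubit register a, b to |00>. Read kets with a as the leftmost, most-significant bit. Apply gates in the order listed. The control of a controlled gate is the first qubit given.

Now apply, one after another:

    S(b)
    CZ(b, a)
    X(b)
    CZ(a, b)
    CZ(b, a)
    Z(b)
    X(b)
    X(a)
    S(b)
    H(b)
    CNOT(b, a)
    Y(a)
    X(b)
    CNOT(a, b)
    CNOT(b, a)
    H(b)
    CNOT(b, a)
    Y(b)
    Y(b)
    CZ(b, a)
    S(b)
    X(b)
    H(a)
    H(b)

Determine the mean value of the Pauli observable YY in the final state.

In the final state, YY has expectation 0.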